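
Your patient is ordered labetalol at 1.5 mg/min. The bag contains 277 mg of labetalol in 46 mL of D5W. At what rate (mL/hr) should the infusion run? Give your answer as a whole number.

15 mL/hr

1.5 mg/min × 60 min/hr = 90 mg/hr
Concentration = 277 mg ÷ 46 mL = 6.021739 mg/mL
Rate = 90 mg/hr ÷ 6.021739 mg/mL = 14.94585 mL/hr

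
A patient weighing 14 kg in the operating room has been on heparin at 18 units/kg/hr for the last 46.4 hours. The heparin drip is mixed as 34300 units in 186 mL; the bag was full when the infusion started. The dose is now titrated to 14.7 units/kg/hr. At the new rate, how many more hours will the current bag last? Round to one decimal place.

Initial rate:
Dose = 18 units/kg/hr × 14 kg = 252 units/hr
Concentration = 34300 units ÷ 186 mL = 184.4086 units/mL
Rate = 252 units/hr ÷ 184.4086 units/mL = 1.366531 mL/hr
Volume infused so far = 1.366531 mL/hr × 46.4 hr = 63.40702 mL
Volume remaining = 186 − 63.40702 = 122.593 mL
New rate:
Dose = 14.7 units/kg/hr × 14 kg = 205.8 units/hr
Rate = 205.8 units/hr ÷ 184.4086 units/mL = 1.116 mL/hr
Time remaining = 122.593 mL ÷ 1.116 mL/hr = 109.8503 hr

109.9 hours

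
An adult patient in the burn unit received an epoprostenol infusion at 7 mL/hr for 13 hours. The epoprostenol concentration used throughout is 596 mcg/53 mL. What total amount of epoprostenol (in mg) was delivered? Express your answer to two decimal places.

1.02 mg

Concentration = 596 mcg ÷ 53 mL = 11.24528 mcg/mL = 11245.28 ng/mL
Drug rate = 7 mL/hr × 11245.28 ng/mL = 78716.98 ng/hr
Total = 78716.98 ng/hr × 13 hr = 1023321 ng = 1.023321 mg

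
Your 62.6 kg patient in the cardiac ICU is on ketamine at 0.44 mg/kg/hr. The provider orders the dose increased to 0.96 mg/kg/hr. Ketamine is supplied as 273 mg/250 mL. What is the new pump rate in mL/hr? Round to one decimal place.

55.0 mL/hr

Dose = 0.96 mg/kg/hr × 62.6 kg = 60.096 mg/hr
Concentration = 273 mg ÷ 250 mL = 1.092 mg/mL
Rate = 60.096 mg/hr ÷ 1.092 mg/mL = 55.03297 mL/hr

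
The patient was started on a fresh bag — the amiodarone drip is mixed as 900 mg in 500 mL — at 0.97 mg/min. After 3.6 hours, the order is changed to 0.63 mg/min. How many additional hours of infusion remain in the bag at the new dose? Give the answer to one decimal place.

Initial rate:
0.97 mg/min × 60 min/hr = 58.2 mg/hr
Concentration = 900 mg ÷ 500 mL = 1.8 mg/mL
Rate = 58.2 mg/hr ÷ 1.8 mg/mL = 32.33333 mL/hr
Volume infused so far = 32.33333 mL/hr × 3.6 hr = 116.4 mL
Volume remaining = 500 − 116.4 = 383.6 mL
New rate:
0.63 mg/min × 60 min/hr = 37.8 mg/hr
Rate = 37.8 mg/hr ÷ 1.8 mg/mL = 21 mL/hr
Time remaining = 383.6 mL ÷ 21 mL/hr = 18.26667 hr

18.3 hours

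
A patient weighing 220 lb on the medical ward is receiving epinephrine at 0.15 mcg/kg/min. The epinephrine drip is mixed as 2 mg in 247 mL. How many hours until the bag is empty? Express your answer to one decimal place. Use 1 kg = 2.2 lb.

Weight = 220 lb ÷ 2.2 lb/kg = 100 kg
Dose = 0.15 mcg/kg/min × 100 kg = 15 mcg/min
15 mcg/min × 60 min/hr = 900 mcg/hr
Concentration = 2 mg ÷ 247 mL = 0.008097166 mg/mL = 8.097166 mcg/mL
Rate = 900 mcg/hr ÷ 8.097166 mcg/mL = 111.15 mL/hr
Duration = 247 mL ÷ 111.15 mL/hr = 2.222222 hr

2.2 hours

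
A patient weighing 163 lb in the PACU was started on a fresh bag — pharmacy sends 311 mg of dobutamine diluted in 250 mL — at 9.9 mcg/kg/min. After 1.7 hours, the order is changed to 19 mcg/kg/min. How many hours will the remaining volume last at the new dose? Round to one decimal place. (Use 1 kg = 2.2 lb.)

2.8 hours

Initial rate:
Weight = 163 lb ÷ 2.2 lb/kg = 74.09091 kg
Dose = 9.9 mcg/kg/min × 74.09091 kg = 733.5 mcg/min
733.5 mcg/min × 60 min/hr = 44010 mcg/hr
Concentration = 311 mg ÷ 250 mL = 1.244 mg/mL = 1244 mcg/mL
Rate = 44010 mcg/hr ÷ 1244 mcg/mL = 35.37781 mL/hr
Volume infused so far = 35.37781 mL/hr × 1.7 hr = 60.14228 mL
Volume remaining = 250 − 60.14228 = 189.8577 mL
New rate:
Dose = 19 mcg/kg/min × 74.09091 kg = 1407.727 mcg/min
1407.727 mcg/min × 60 min/hr = 84463.64 mcg/hr
Rate = 84463.64 mcg/hr ÷ 1244 mcg/mL = 67.89681 mL/hr
Time remaining = 189.8577 mL ÷ 67.89681 mL/hr = 2.796268 hr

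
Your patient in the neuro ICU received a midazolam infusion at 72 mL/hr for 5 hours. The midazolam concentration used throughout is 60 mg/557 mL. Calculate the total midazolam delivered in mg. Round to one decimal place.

Concentration = 60 mg ÷ 557 mL = 0.1077199 mg/mL
Drug rate = 72 mL/hr × 0.1077199 mg/mL = 7.755835 mg/hr
Total = 7.755835 mg/hr × 5 hr = 38.77917 mg

38.8 mg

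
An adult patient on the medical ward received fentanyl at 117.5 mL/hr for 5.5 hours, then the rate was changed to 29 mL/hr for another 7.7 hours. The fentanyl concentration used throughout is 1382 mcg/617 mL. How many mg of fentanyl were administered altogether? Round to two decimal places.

1.95 mg

Concentration = 1382 mcg ÷ 617 mL = 2.23987 mcg/mL
Stage 1: 117.5 mL/hr × 5.5 hr = 646.25 mL → 646.25 mL × 2.23987 mcg/mL = 1447.516 mcg
Stage 2: 29 mL/hr × 7.7 hr = 223.3 mL → 223.3 mL × 2.23987 mcg/mL = 500.163 mcg
Total = 1447.516 + 500.163 = 1947.679 mcg = 1.947679 mg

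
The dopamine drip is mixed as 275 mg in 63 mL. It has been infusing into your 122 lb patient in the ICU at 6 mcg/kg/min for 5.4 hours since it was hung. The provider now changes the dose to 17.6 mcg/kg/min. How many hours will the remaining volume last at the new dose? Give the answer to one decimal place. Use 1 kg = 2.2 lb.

2.9 hours

Initial rate:
Weight = 122 lb ÷ 2.2 lb/kg = 55.45455 kg
Dose = 6 mcg/kg/min × 55.45455 kg = 332.7273 mcg/min
332.7273 mcg/min × 60 min/hr = 19963.64 mcg/hr
Concentration = 275 mg ÷ 63 mL = 4.365079 mg/mL = 4365.079 mcg/mL
Rate = 19963.64 mcg/hr ÷ 4365.079 mcg/mL = 4.573488 mL/hr
Volume infused so far = 4.573488 mL/hr × 5.4 hr = 24.69683 mL
Volume remaining = 63 − 24.69683 = 38.30317 mL
New rate:
Dose = 17.6 mcg/kg/min × 55.45455 kg = 976 mcg/min
976 mcg/min × 60 min/hr = 58560 mcg/hr
Rate = 58560 mcg/hr ÷ 4365.079 mcg/mL = 13.41556 mL/hr
Time remaining = 38.30317 mL ÷ 13.41556 mL/hr = 2.855129 hr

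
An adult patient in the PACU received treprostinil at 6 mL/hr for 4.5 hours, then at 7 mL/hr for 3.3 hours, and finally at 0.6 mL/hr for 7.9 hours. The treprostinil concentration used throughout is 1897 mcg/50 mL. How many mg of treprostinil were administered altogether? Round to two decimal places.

Concentration = 1897 mcg ÷ 50 mL = 37.94 mcg/mL
Stage 1: 6 mL/hr × 4.5 hr = 27 mL → 27 mL × 37.94 mcg/mL = 1024.38 mcg
Stage 2: 7 mL/hr × 3.3 hr = 23.1 mL → 23.1 mL × 37.94 mcg/mL = 876.414 mcg
Stage 3: 0.6 mL/hr × 7.9 hr = 4.74 mL → 4.74 mL × 37.94 mcg/mL = 179.8356 mcg
Total = 1024.38 + 876.414 + 179.8356 = 2080.63 mcg = 2.08063 mg

2.08 mg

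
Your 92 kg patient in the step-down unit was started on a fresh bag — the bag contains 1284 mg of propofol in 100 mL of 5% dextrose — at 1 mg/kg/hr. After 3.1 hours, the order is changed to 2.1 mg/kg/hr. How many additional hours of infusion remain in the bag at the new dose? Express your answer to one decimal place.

Initial rate:
Dose = 1 mg/kg/hr × 92 kg = 92 mg/hr
Concentration = 1284 mg ÷ 100 mL = 12.84 mg/mL
Rate = 92 mg/hr ÷ 12.84 mg/mL = 7.165109 mL/hr
Volume infused so far = 7.165109 mL/hr × 3.1 hr = 22.21184 mL
Volume remaining = 100 − 22.21184 = 77.78816 mL
New rate:
Dose = 2.1 mg/kg/hr × 92 kg = 193.2 mg/hr
Rate = 193.2 mg/hr ÷ 12.84 mg/mL = 15.04673 mL/hr
Time remaining = 77.78816 mL ÷ 15.04673 mL/hr = 5.169772 hr

5.2 hours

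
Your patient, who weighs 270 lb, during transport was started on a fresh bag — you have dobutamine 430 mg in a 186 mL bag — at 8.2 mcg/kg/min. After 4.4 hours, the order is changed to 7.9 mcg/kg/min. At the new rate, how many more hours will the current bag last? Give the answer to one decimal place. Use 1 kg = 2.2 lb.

2.8 hours

Initial rate:
Weight = 270 lb ÷ 2.2 lb/kg = 122.7273 kg
Dose = 8.2 mcg/kg/min × 122.7273 kg = 1006.364 mcg/min
1006.364 mcg/min × 60 min/hr = 60381.82 mcg/hr
Concentration = 430 mg ÷ 186 mL = 2.311828 mg/mL = 2311.828 mcg/mL
Rate = 60381.82 mcg/hr ÷ 2311.828 mcg/mL = 26.11865 mL/hr
Volume infused so far = 26.11865 mL/hr × 4.4 hr = 114.922 mL
Volume remaining = 186 − 114.922 = 71.07795 mL
New rate:
Dose = 7.9 mcg/kg/min × 122.7273 kg = 969.5455 mcg/min
969.5455 mcg/min × 60 min/hr = 58172.73 mcg/hr
Rate = 58172.73 mcg/hr ÷ 2311.828 mcg/mL = 25.16309 mL/hr
Time remaining = 71.07795 mL ÷ 25.16309 mL/hr = 2.824691 hr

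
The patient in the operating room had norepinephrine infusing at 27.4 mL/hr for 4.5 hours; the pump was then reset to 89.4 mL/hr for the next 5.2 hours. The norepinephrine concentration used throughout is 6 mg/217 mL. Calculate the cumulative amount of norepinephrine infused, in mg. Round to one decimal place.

16.3 mg

Concentration = 6 mg ÷ 217 mL = 0.02764977 mg/mL
Stage 1: 27.4 mL/hr × 4.5 hr = 123.3 mL → 123.3 mL × 0.02764977 mg/mL = 3.409217 mg
Stage 2: 89.4 mL/hr × 5.2 hr = 464.88 mL → 464.88 mL × 0.02764977 mg/mL = 12.85382 mg
Total = 3.409217 + 12.85382 = 16.26304 mg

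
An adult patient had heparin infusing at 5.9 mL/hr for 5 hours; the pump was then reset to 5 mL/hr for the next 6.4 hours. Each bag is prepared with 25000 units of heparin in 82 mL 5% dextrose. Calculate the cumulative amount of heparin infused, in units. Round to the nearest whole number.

Concentration = 25000 units ÷ 82 mL = 304.878 units/mL
Stage 1: 5.9 mL/hr × 5 hr = 29.5 mL → 29.5 mL × 304.878 units/mL = 8993.902 units
Stage 2: 5 mL/hr × 6.4 hr = 32 mL → 32 mL × 304.878 units/mL = 9756.098 units
Total = 8993.902 + 9756.098 = 18750 units

18750 units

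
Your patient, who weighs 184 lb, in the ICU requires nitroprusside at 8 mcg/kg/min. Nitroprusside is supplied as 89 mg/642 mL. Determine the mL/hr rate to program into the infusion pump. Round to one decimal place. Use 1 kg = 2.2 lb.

Weight = 184 lb ÷ 2.2 lb/kg = 83.63636 kg
Dose = 8 mcg/kg/min × 83.63636 kg = 669.0909 mcg/min
669.0909 mcg/min × 60 min/hr = 40145.45 mcg/hr
Concentration = 89 mg ÷ 642 mL = 0.1386293 mg/mL = 138.6293 mcg/mL
Rate = 40145.45 mcg/hr ÷ 138.6293 mcg/mL = 289.5886 mL/hr

289.6 mL/hr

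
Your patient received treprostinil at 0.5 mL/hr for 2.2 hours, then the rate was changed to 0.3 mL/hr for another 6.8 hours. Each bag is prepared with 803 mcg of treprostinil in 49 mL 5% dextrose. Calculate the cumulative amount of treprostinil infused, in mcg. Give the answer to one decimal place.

Concentration = 803 mcg ÷ 49 mL = 16.38776 mcg/mL
Stage 1: 0.5 mL/hr × 2.2 hr = 1.1 mL → 1.1 mL × 16.38776 mcg/mL = 18.02653 mcg
Stage 2: 0.3 mL/hr × 6.8 hr = 2.04 mL → 2.04 mL × 16.38776 mcg/mL = 33.43102 mcg
Total = 18.02653 + 33.43102 = 51.45755 mcg

51.5 mcg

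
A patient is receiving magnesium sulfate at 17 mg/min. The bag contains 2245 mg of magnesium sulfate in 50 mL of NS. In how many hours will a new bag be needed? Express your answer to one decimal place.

2.2 hours

17 mg/min × 60 min/hr = 1020 mg/hr
Concentration = 2245 mg ÷ 50 mL = 44.9 mg/mL
Rate = 1020 mg/hr ÷ 44.9 mg/mL = 22.71715 mL/hr
Duration = 50 mL ÷ 22.71715 mL/hr = 2.20098 hr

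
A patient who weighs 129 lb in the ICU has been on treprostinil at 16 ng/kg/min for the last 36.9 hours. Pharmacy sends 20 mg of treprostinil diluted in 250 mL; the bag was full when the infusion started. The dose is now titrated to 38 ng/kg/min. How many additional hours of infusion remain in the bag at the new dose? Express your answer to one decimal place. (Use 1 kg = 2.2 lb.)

Initial rate:
Weight = 129 lb ÷ 2.2 lb/kg = 58.63636 kg
Dose = 16 ng/kg/min × 58.63636 kg = 938.1818 ng/min
938.1818 ng/min × 60 min/hr = 56290.91 ng/hr
Concentration = 20 mg ÷ 250 mL = 0.08 mg/mL = 80000 ng/mL
Rate = 56290.91 ng/hr ÷ 80000 ng/mL = 0.7036364 mL/hr
Volume infused so far = 0.7036364 mL/hr × 36.9 hr = 25.96418 mL
Volume remaining = 250 − 25.96418 = 224.0358 mL
New rate:
Dose = 38 ng/kg/min × 58.63636 kg = 2228.182 ng/min
2228.182 ng/min × 60 min/hr = 133690.9 ng/hr
Rate = 133690.9 ng/hr ÷ 80000 ng/mL = 1.671136 mL/hr
Time remaining = 224.0358 mL ÷ 1.671136 mL/hr = 134.062 hr

134.1 hours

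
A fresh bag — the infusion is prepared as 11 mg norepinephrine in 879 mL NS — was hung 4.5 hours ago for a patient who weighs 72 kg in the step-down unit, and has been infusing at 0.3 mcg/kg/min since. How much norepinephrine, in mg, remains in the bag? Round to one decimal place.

Dose = 0.3 mcg/kg/min × 72 kg = 21.6 mcg/min
21.6 mcg/min × 60 min/hr = 1296 mcg/hr
Concentration = 11 mg ÷ 879 mL = 0.01251422 mg/mL = 12.51422 mcg/mL
Rate = 1296 mcg/hr ÷ 12.51422 mcg/mL = 103.5622 mL/hr
Volume infused = 103.5622 mL/hr × 4.5 hr = 466.0298 mL
Volume remaining = 879 − 466.0298 = 412.9702 mL
Drug remaining = 412.9702 mL × 12.51422 mcg/mL = 5168 mcg = 5.168 mg

5.2 mg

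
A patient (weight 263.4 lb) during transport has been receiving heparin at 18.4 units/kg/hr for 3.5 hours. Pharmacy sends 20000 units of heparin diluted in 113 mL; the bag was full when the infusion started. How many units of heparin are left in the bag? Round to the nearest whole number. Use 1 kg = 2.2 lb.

12290 units

Weight = 263.4 lb ÷ 2.2 lb/kg = 119.7273 kg
Dose = 18.4 units/kg/hr × 119.7273 kg = 2202.982 units/hr
Concentration = 20000 units ÷ 113 mL = 176.9912 units/mL
Rate = 2202.982 units/hr ÷ 176.9912 units/mL = 12.44685 mL/hr
Volume infused = 12.44685 mL/hr × 3.5 hr = 43.56397 mL
Volume remaining = 113 − 43.56397 = 69.43603 mL
Drug remaining = 69.43603 mL × 176.9912 units/mL = 12289.56 units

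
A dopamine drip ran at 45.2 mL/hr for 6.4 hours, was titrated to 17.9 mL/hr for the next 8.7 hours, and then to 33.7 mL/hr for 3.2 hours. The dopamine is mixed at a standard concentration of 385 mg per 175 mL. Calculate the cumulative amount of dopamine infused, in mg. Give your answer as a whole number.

1216 mg

Concentration = 385 mg ÷ 175 mL = 2.2 mg/mL
Stage 1: 45.2 mL/hr × 6.4 hr = 289.28 mL → 289.28 mL × 2.2 mg/mL = 636.416 mg
Stage 2: 17.9 mL/hr × 8.7 hr = 155.73 mL → 155.73 mL × 2.2 mg/mL = 342.606 mg
Stage 3: 33.7 mL/hr × 3.2 hr = 107.84 mL → 107.84 mL × 2.2 mg/mL = 237.248 mg
Total = 636.416 + 342.606 + 237.248 = 1216.27 mg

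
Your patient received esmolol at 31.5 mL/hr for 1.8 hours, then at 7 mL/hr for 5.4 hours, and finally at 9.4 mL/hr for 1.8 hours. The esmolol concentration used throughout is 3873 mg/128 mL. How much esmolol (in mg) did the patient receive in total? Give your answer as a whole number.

Concentration = 3873 mg ÷ 128 mL = 30.25781 mg/mL
Stage 1: 31.5 mL/hr × 1.8 hr = 56.7 mL → 56.7 mL × 30.25781 mg/mL = 1715.618 mg
Stage 2: 7 mL/hr × 5.4 hr = 37.8 mL → 37.8 mL × 30.25781 mg/mL = 1143.745 mg
Stage 3: 9.4 mL/hr × 1.8 hr = 16.92 mL → 16.92 mL × 30.25781 mg/mL = 511.9622 mg
Total = 1715.618 + 1143.745 + 511.9622 = 3371.325 mg

3371 mg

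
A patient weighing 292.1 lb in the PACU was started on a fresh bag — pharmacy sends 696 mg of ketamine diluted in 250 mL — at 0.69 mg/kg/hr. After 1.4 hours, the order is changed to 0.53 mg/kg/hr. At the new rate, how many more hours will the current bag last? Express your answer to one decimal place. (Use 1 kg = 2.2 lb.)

8.1 hours

Initial rate:
Weight = 292.1 lb ÷ 2.2 lb/kg = 132.7727 kg
Dose = 0.69 mg/kg/hr × 132.7727 kg = 91.61318 mg/hr
Concentration = 696 mg ÷ 250 mL = 2.784 mg/mL
Rate = 91.61318 mg/hr ÷ 2.784 mg/mL = 32.90703 mL/hr
Volume infused so far = 32.90703 mL/hr × 1.4 hr = 46.06985 mL
Volume remaining = 250 − 46.06985 = 203.9302 mL
New rate:
Dose = 0.53 mg/kg/hr × 132.7727 kg = 70.36955 mg/hr
Rate = 70.36955 mg/hr ÷ 2.784 mg/mL = 25.27642 mL/hr
Time remaining = 203.9302 mL ÷ 25.27642 mL/hr = 8.068001 hr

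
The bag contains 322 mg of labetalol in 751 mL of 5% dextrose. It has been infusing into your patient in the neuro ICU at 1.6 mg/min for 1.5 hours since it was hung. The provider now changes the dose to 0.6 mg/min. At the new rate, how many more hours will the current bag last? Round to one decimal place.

Initial rate:
1.6 mg/min × 60 min/hr = 96 mg/hr
Concentration = 322 mg ÷ 751 mL = 0.4287617 mg/mL
Rate = 96 mg/hr ÷ 0.4287617 mg/mL = 223.9006 mL/hr
Volume infused so far = 223.9006 mL/hr × 1.5 hr = 335.8509 mL
Volume remaining = 751 − 335.8509 = 415.1491 mL
New rate:
0.6 mg/min × 60 min/hr = 36 mg/hr
Rate = 36 mg/hr ÷ 0.4287617 mg/mL = 83.96273 mL/hr
Time remaining = 415.1491 mL ÷ 83.96273 mL/hr = 4.944444 hr

4.9 hours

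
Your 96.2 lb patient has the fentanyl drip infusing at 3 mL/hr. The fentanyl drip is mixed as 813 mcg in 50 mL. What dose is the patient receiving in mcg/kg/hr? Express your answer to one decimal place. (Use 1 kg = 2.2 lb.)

1.1 mcg/kg/hr

Weight = 96.2 lb ÷ 2.2 lb/kg = 43.72727 kg
Concentration = 813 mcg ÷ 50 mL = 16.26 mcg/mL
Drug rate = 3 mL/hr × 16.26 mcg/mL = 48.78 mcg/hr
48.78 mcg/hr ÷ 43.72727 kg = 1.115551 mcg/kg/hr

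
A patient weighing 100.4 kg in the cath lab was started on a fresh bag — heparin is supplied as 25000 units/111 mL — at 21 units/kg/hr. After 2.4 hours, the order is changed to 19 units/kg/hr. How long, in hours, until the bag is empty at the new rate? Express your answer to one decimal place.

10.5 hours

Initial rate:
Dose = 21 units/kg/hr × 100.4 kg = 2108.4 units/hr
Concentration = 25000 units ÷ 111 mL = 225.2252 units/mL
Rate = 2108.4 units/hr ÷ 225.2252 units/mL = 9.361296 mL/hr
Volume infused so far = 9.361296 mL/hr × 2.4 hr = 22.46711 mL
Volume remaining = 111 − 22.46711 = 88.53289 mL
New rate:
Dose = 19 units/kg/hr × 100.4 kg = 1907.6 units/hr
Rate = 1907.6 units/hr ÷ 225.2252 units/mL = 8.469744 mL/hr
Time remaining = 88.53289 mL ÷ 8.469744 mL/hr = 10.45284 hr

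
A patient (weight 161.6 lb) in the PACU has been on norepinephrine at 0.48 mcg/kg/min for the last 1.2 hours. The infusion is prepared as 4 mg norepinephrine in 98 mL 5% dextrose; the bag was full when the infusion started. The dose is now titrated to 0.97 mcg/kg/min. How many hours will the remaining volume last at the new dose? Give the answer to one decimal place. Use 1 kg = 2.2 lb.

0.3 hours

Initial rate:
Weight = 161.6 lb ÷ 2.2 lb/kg = 73.45455 kg
Dose = 0.48 mcg/kg/min × 73.45455 kg = 35.25818 mcg/min
35.25818 mcg/min × 60 min/hr = 2115.491 mcg/hr
Concentration = 4 mg ÷ 98 mL = 0.04081633 mg/mL = 40.81633 mcg/mL
Rate = 2115.491 mcg/hr ÷ 40.81633 mcg/mL = 51.82953 mL/hr
Volume infused so far = 51.82953 mL/hr × 1.2 hr = 62.19543 mL
Volume remaining = 98 − 62.19543 = 35.80457 mL
New rate:
Dose = 0.97 mcg/kg/min × 73.45455 kg = 71.25091 mcg/min
71.25091 mcg/min × 60 min/hr = 4275.055 mcg/hr
Rate = 4275.055 mcg/hr ÷ 40.81633 mcg/mL = 104.7388 mL/hr
Time remaining = 35.80457 mL ÷ 104.7388 mL/hr = 0.3418461 hr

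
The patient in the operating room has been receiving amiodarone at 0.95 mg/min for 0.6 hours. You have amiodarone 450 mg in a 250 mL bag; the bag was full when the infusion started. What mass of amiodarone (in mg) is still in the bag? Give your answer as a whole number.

0.95 mg/min × 60 min/hr = 57 mg/hr
Concentration = 450 mg ÷ 250 mL = 1.8 mg/mL
Rate = 57 mg/hr ÷ 1.8 mg/mL = 31.66667 mL/hr
Volume infused = 31.66667 mL/hr × 0.6 hr = 19 mL
Volume remaining = 250 − 19 = 231 mL
Drug remaining = 231 mL × 1.8 mg/mL = 415.8 mg

416 mg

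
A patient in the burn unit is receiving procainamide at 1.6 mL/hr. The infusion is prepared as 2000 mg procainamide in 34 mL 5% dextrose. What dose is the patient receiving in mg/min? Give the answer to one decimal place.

1.6 mg/min

Concentration = 2000 mg ÷ 34 mL = 58.82353 mg/mL
Drug rate = 1.6 mL/hr × 58.82353 mg/mL = 94.11765 mg/hr
94.11765 mg/hr ÷ 60 min/hr = 1.568627 mg/min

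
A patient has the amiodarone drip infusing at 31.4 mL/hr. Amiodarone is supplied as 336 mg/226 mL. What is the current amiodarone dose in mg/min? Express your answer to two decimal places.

0.78 mg/min

Concentration = 336 mg ÷ 226 mL = 1.486726 mg/mL
Drug rate = 31.4 mL/hr × 1.486726 mg/mL = 46.68319 mg/hr
46.68319 mg/hr ÷ 60 min/hr = 0.7780531 mg/min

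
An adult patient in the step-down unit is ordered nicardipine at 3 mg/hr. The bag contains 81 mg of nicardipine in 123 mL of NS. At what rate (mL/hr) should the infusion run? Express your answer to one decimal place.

Concentration = 81 mg ÷ 123 mL = 0.6585366 mg/mL
Rate = 3 mg/hr ÷ 0.6585366 mg/mL = 4.555556 mL/hr

4.6 mL/hr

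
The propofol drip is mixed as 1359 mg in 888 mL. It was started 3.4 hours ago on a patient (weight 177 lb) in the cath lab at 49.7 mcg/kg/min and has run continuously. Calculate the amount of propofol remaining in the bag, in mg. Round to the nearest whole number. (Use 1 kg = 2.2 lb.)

Weight = 177 lb ÷ 2.2 lb/kg = 80.45455 kg
Dose = 49.7 mcg/kg/min × 80.45455 kg = 3998.591 mcg/min
3998.591 mcg/min × 60 min/hr = 239915.5 mcg/hr
Concentration = 1359 mg ÷ 888 mL = 1.530405 mg/mL = 1530.405 mcg/mL
Rate = 239915.5 mcg/hr ÷ 1530.405 mcg/mL = 156.7659 mL/hr
Volume infused = 156.7659 mL/hr × 3.4 hr = 533.0042 mL
Volume remaining = 888 − 533.0042 = 354.9958 mL
Drug remaining = 354.9958 mL × 1530.405 mcg/mL = 543287.5 mcg = 543.2875 mg

543 mg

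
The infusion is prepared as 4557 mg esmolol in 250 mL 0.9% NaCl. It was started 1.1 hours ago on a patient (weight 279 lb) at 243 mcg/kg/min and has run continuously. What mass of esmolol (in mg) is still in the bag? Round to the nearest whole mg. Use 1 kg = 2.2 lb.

2523 mg

Weight = 279 lb ÷ 2.2 lb/kg = 126.8182 kg
Dose = 243 mcg/kg/min × 126.8182 kg = 30816.82 mcg/min
30816.82 mcg/min × 60 min/hr = 1849009 mcg/hr
Concentration = 4557 mg ÷ 250 mL = 18.228 mg/mL = 18228 mcg/mL
Rate = 1849009 mcg/hr ÷ 18228 mcg/mL = 101.4378 mL/hr
Volume infused = 101.4378 mL/hr × 1.1 hr = 111.5816 mL
Volume remaining = 250 − 111.5816 = 138.4184 mL
Drug remaining = 138.4184 mL × 18228 mcg/mL = 2523090 mcg = 2523.09 mg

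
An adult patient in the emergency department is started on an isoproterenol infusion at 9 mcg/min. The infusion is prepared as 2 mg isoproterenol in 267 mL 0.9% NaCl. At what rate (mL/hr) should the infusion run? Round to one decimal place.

9 mcg/min × 60 min/hr = 540 mcg/hr
Concentration = 2 mg ÷ 267 mL = 0.007490637 mg/mL = 7.490637 mcg/mL
Rate = 540 mcg/hr ÷ 7.490637 mcg/mL = 72.09 mL/hr

72.1 mL/hr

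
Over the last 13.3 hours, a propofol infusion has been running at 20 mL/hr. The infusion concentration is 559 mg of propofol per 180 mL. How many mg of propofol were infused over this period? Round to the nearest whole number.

826 mg

Concentration = 559 mg ÷ 180 mL = 3.105556 mg/mL = 3105.556 mcg/mL
Drug rate = 20 mL/hr × 3105.556 mcg/mL = 62111.11 mcg/hr
Total = 62111.11 mcg/hr × 13.3 hr = 826077.8 mcg = 826.0778 mg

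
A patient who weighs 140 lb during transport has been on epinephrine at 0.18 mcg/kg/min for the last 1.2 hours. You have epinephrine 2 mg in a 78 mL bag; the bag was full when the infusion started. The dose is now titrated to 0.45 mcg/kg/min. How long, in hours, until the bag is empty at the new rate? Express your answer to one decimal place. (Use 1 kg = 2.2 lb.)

Initial rate:
Weight = 140 lb ÷ 2.2 lb/kg = 63.63636 kg
Dose = 0.18 mcg/kg/min × 63.63636 kg = 11.45455 mcg/min
11.45455 mcg/min × 60 min/hr = 687.2727 mcg/hr
Concentration = 2 mg ÷ 78 mL = 0.02564103 mg/mL = 25.64103 mcg/mL
Rate = 687.2727 mcg/hr ÷ 25.64103 mcg/mL = 26.80364 mL/hr
Volume infused so far = 26.80364 mL/hr × 1.2 hr = 32.16436 mL
Volume remaining = 78 − 32.16436 = 45.83564 mL
New rate:
Dose = 0.45 mcg/kg/min × 63.63636 kg = 28.63636 mcg/min
28.63636 mcg/min × 60 min/hr = 1718.182 mcg/hr
Rate = 1718.182 mcg/hr ÷ 25.64103 mcg/mL = 67.00909 mL/hr
Time remaining = 45.83564 mL ÷ 67.00909 mL/hr = 0.6840212 hr

0.7 hours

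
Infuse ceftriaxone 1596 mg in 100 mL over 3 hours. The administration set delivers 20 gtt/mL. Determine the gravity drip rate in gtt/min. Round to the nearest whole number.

100 mL ÷ (3 hr × 60 = 180 min) = 0.5555556 mL/min
0.5555556 mL/min × 20 gtt/mL = 11.11111 gtt/min

11 gtt/min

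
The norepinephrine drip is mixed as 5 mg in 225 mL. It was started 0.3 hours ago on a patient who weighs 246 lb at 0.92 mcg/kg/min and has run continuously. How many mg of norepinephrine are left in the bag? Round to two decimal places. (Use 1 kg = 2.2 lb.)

Weight = 246 lb ÷ 2.2 lb/kg = 111.8182 kg
Dose = 0.92 mcg/kg/min × 111.8182 kg = 102.8727 mcg/min
102.8727 mcg/min × 60 min/hr = 6172.364 mcg/hr
Concentration = 5 mg ÷ 225 mL = 0.02222222 mg/mL = 22.22222 mcg/mL
Rate = 6172.364 mcg/hr ÷ 22.22222 mcg/mL = 277.7564 mL/hr
Volume infused = 277.7564 mL/hr × 0.3 hr = 83.32691 mL
Volume remaining = 225 − 83.32691 = 141.6731 mL
Drug remaining = 141.6731 mL × 22.22222 mcg/mL = 3148.291 mcg = 3.148291 mg

3.15 mg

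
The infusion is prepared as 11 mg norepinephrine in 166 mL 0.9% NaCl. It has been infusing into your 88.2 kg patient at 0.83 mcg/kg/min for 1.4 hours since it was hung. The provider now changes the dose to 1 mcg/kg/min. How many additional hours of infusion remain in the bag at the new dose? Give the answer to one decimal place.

Initial rate:
Dose = 0.83 mcg/kg/min × 88.2 kg = 73.206 mcg/min
73.206 mcg/min × 60 min/hr = 4392.36 mcg/hr
Concentration = 11 mg ÷ 166 mL = 0.06626506 mg/mL = 66.26506 mcg/mL
Rate = 4392.36 mcg/hr ÷ 66.26506 mcg/mL = 66.28471 mL/hr
Volume infused so far = 66.28471 mL/hr × 1.4 hr = 92.79859 mL
Volume remaining = 166 − 92.79859 = 73.20141 mL
New rate:
Dose = 1 mcg/kg/min × 88.2 kg = 88.2 mcg/min
88.2 mcg/min × 60 min/hr = 5292 mcg/hr
Rate = 5292 mcg/hr ÷ 66.26506 mcg/mL = 79.86109 mL/hr
Time remaining = 73.20141 mL ÷ 79.86109 mL/hr = 0.9166092 hr

0.9 hours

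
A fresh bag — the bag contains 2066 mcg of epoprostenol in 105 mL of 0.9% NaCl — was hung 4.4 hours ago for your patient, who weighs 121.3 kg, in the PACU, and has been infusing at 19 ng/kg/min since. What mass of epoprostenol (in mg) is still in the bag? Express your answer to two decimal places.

1.46 mg

Dose = 19 ng/kg/min × 121.3 kg = 2304.7 ng/min
2304.7 ng/min × 60 min/hr = 138282 ng/hr
Concentration = 2066 mcg ÷ 105 mL = 19.67619 mcg/mL = 19676.19 ng/mL
Rate = 138282 ng/hr ÷ 19676.19 ng/mL = 7.027885 mL/hr
Volume infused = 7.027885 mL/hr × 4.4 hr = 30.92269 mL
Volume remaining = 105 − 30.92269 = 74.07731 mL
Drug remaining = 74.07731 mL × 19676.19 ng/mL = 1457559 ng = 1.457559 mg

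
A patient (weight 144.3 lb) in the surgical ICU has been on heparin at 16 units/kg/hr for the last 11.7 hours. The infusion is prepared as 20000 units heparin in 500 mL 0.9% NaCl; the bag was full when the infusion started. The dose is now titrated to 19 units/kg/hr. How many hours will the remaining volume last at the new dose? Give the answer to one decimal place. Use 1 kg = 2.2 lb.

6.2 hours

Initial rate:
Weight = 144.3 lb ÷ 2.2 lb/kg = 65.59091 kg
Dose = 16 units/kg/hr × 65.59091 kg = 1049.455 units/hr
Concentration = 20000 units ÷ 500 mL = 40 units/mL
Rate = 1049.455 units/hr ÷ 40 units/mL = 26.23636 mL/hr
Volume infused so far = 26.23636 mL/hr × 11.7 hr = 306.9655 mL
Volume remaining = 500 − 306.9655 = 193.0345 mL
New rate:
Dose = 19 units/kg/hr × 65.59091 kg = 1246.227 units/hr
Rate = 1246.227 units/hr ÷ 40 units/mL = 31.15568 mL/hr
Time remaining = 193.0345 mL ÷ 31.15568 mL/hr = 6.195806 hr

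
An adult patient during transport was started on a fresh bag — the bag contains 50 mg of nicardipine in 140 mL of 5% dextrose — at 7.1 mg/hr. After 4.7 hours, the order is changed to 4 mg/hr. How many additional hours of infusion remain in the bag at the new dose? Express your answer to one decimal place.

4.2 hours

Initial rate:
Concentration = 50 mg ÷ 140 mL = 0.3571429 mg/mL
Rate = 7.1 mg/hr ÷ 0.3571429 mg/mL = 19.88 mL/hr
Volume infused so far = 19.88 mL/hr × 4.7 hr = 93.436 mL
Volume remaining = 140 − 93.436 = 46.564 mL
New rate:
Rate = 4 mg/hr ÷ 0.3571429 mg/mL = 11.2 mL/hr
Time remaining = 46.564 mL ÷ 11.2 mL/hr = 4.1575 hr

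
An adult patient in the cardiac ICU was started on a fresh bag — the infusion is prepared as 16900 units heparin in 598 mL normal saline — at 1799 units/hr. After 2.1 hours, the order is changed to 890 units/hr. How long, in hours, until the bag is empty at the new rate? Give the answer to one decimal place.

Initial rate:
Concentration = 16900 units ÷ 598 mL = 28.26087 units/mL
Rate = 1799 units/hr ÷ 28.26087 units/mL = 63.65692 mL/hr
Volume infused so far = 63.65692 mL/hr × 2.1 hr = 133.6795 mL
Volume remaining = 598 − 133.6795 = 464.3205 mL
New rate:
Rate = 890 units/hr ÷ 28.26087 units/mL = 31.49231 mL/hr
Time remaining = 464.3205 mL ÷ 31.49231 mL/hr = 14.74393 hr

14.7 hours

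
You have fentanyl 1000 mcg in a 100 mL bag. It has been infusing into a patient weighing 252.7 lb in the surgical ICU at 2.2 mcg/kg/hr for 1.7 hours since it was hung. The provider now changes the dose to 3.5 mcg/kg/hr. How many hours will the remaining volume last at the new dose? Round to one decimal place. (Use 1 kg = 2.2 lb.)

Initial rate:
Weight = 252.7 lb ÷ 2.2 lb/kg = 114.8636 kg
Dose = 2.2 mcg/kg/hr × 114.8636 kg = 252.7 mcg/hr
Concentration = 1000 mcg ÷ 100 mL = 10 mcg/mL
Rate = 252.7 mcg/hr ÷ 10 mcg/mL = 25.27 mL/hr
Volume infused so far = 25.27 mL/hr × 1.7 hr = 42.959 mL
Volume remaining = 100 − 42.959 = 57.041 mL
New rate:
Dose = 3.5 mcg/kg/hr × 114.8636 kg = 402.0227 mcg/hr
Rate = 402.0227 mcg/hr ÷ 10 mcg/mL = 40.20227 mL/hr
Time remaining = 57.041 mL ÷ 40.20227 mL/hr = 1.41885 hr

1.4 hours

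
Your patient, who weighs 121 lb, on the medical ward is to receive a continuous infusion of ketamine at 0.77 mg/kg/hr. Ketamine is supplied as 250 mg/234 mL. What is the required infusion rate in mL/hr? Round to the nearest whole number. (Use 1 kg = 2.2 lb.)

Weight = 121 lb ÷ 2.2 lb/kg = 55 kg
Dose = 0.77 mg/kg/hr × 55 kg = 42.35 mg/hr
Concentration = 250 mg ÷ 234 mL = 1.068376 mg/mL
Rate = 42.35 mg/hr ÷ 1.068376 mg/mL = 39.6396 mL/hr

40 mL/hr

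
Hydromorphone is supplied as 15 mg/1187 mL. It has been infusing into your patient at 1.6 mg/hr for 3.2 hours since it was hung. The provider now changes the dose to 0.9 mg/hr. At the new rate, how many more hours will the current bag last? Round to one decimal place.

Initial rate:
Concentration = 15 mg ÷ 1187 mL = 0.0126369 mg/mL
Rate = 1.6 mg/hr ÷ 0.0126369 mg/mL = 126.6133 mL/hr
Volume infused so far = 126.6133 mL/hr × 3.2 hr = 405.1627 mL
Volume remaining = 1187 − 405.1627 = 781.8373 mL
New rate:
Rate = 0.9 mg/hr ÷ 0.0126369 mg/mL = 71.22 mL/hr
Time remaining = 781.8373 mL ÷ 71.22 mL/hr = 10.97778 hr

11.0 hours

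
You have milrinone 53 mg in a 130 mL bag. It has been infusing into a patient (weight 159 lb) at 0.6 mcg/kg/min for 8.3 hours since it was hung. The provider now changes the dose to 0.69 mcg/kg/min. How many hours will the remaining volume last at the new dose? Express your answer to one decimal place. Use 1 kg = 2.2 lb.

10.5 hours

Initial rate:
Weight = 159 lb ÷ 2.2 lb/kg = 72.27273 kg
Dose = 0.6 mcg/kg/min × 72.27273 kg = 43.36364 mcg/min
43.36364 mcg/min × 60 min/hr = 2601.818 mcg/hr
Concentration = 53 mg ÷ 130 mL = 0.4076923 mg/mL = 407.6923 mcg/mL
Rate = 2601.818 mcg/hr ÷ 407.6923 mcg/mL = 6.381818 mL/hr
Volume infused so far = 6.381818 mL/hr × 8.3 hr = 52.96909 mL
Volume remaining = 130 − 52.96909 = 77.03091 mL
New rate:
Dose = 0.69 mcg/kg/min × 72.27273 kg = 49.86818 mcg/min
49.86818 mcg/min × 60 min/hr = 2992.091 mcg/hr
Rate = 2992.091 mcg/hr ÷ 407.6923 mcg/mL = 7.339091 mL/hr
Time remaining = 77.03091 mL ÷ 7.339091 mL/hr = 10.49597 hr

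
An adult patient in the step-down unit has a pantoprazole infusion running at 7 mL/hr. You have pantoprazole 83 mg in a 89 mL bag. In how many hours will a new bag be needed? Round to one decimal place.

Duration = 89 mL ÷ 7 mL/hr = 12.71429 hr

12.7 hours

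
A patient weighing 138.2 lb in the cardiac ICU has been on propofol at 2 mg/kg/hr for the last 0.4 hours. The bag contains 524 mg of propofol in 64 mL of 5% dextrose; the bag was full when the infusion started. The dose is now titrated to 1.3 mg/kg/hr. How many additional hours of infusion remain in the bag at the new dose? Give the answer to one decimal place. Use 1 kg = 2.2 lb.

Initial rate:
Weight = 138.2 lb ÷ 2.2 lb/kg = 62.81818 kg
Dose = 2 mg/kg/hr × 62.81818 kg = 125.6364 mg/hr
Concentration = 524 mg ÷ 64 mL = 8.1875 mg/mL
Rate = 125.6364 mg/hr ÷ 8.1875 mg/mL = 15.3449 mL/hr
Volume infused so far = 15.3449 mL/hr × 0.4 hr = 6.13796 mL
Volume remaining = 64 − 6.13796 = 57.86204 mL
New rate:
Dose = 1.3 mg/kg/hr × 62.81818 kg = 81.66364 mg/hr
Rate = 81.66364 mg/hr ÷ 8.1875 mg/mL = 9.974185 mL/hr
Time remaining = 57.86204 mL ÷ 9.974185 mL/hr = 5.80118 hr

5.8 hours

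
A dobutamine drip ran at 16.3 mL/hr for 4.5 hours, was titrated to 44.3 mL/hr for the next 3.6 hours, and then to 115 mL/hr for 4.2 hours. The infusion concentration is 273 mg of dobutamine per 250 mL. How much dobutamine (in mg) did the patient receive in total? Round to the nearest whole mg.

782 mg

Concentration = 273 mg ÷ 250 mL = 1.092 mg/mL
Stage 1: 16.3 mL/hr × 4.5 hr = 73.35 mL → 73.35 mL × 1.092 mg/mL = 80.0982 mg
Stage 2: 44.3 mL/hr × 3.6 hr = 159.48 mL → 159.48 mL × 1.092 mg/mL = 174.1522 mg
Stage 3: 115 mL/hr × 4.2 hr = 483 mL → 483 mL × 1.092 mg/mL = 527.436 mg
Total = 80.0982 + 174.1522 + 527.436 = 781.6864 mg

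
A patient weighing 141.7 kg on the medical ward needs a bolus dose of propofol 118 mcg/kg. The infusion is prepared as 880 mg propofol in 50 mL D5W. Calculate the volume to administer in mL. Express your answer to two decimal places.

0.95 mL

Dose = 118 mcg/kg × 141.7 kg = 16720.6 mcg
Concentration = 880 mg ÷ 50 mL = 17.6 mg/mL = 17600 mcg/mL
Volume = 16720.6 mcg ÷ 17600 mcg/mL = 0.9500341 mL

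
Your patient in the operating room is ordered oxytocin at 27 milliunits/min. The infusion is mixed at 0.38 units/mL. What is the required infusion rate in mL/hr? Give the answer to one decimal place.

4.3 mL/hr

27 milliunits/min × 60 min/hr = 1620 milliunits/hr
Concentration = 0.38 units/mL = 380 milliunits/mL
Rate = 1620 milliunits/hr ÷ 380 milliunits/mL = 4.263158 mL/hr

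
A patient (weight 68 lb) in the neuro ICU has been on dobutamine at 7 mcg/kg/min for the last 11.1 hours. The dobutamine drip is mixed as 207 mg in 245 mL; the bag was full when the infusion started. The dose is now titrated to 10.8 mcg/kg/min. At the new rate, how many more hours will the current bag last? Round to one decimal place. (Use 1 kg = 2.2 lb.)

Initial rate:
Weight = 68 lb ÷ 2.2 lb/kg = 30.90909 kg
Dose = 7 mcg/kg/min × 30.90909 kg = 216.3636 mcg/min
216.3636 mcg/min × 60 min/hr = 12981.82 mcg/hr
Concentration = 207 mg ÷ 245 mL = 0.844898 mg/mL = 844.898 mcg/mL
Rate = 12981.82 mcg/hr ÷ 844.898 mcg/mL = 15.36495 mL/hr
Volume infused so far = 15.36495 mL/hr × 11.1 hr = 170.551 mL
Volume remaining = 245 − 170.551 = 74.44901 mL
New rate:
Dose = 10.8 mcg/kg/min × 30.90909 kg = 333.8182 mcg/min
333.8182 mcg/min × 60 min/hr = 20029.09 mcg/hr
Rate = 20029.09 mcg/hr ÷ 844.898 mcg/mL = 23.70593 mL/hr
Time remaining = 74.44901 mL ÷ 23.70593 mL/hr = 3.140523 hr

3.1 hours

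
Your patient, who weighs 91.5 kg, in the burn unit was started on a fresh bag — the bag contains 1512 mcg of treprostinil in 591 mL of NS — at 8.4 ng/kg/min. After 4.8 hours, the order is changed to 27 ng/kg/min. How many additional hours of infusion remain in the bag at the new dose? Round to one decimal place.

8.7 hours

Initial rate:
Dose = 8.4 ng/kg/min × 91.5 kg = 768.6 ng/min
768.6 ng/min × 60 min/hr = 46116 ng/hr
Concentration = 1512 mcg ÷ 591 mL = 2.558376 mcg/mL = 2558.376 ng/mL
Rate = 46116 ng/hr ÷ 2558.376 ng/mL = 18.0255 mL/hr
Volume infused so far = 18.0255 mL/hr × 4.8 hr = 86.5224 mL
Volume remaining = 591 − 86.5224 = 504.4776 mL
New rate:
Dose = 27 ng/kg/min × 91.5 kg = 2470.5 ng/min
2470.5 ng/min × 60 min/hr = 148230 ng/hr
Rate = 148230 ng/hr ÷ 2558.376 ng/mL = 57.93911 mL/hr
Time remaining = 504.4776 mL ÷ 57.93911 mL/hr = 8.707031 hr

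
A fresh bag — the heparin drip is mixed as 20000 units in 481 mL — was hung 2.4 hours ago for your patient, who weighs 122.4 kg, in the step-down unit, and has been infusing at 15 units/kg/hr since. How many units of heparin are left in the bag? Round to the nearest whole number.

Dose = 15 units/kg/hr × 122.4 kg = 1836 units/hr
Concentration = 20000 units ÷ 481 mL = 41.58004 units/mL
Rate = 1836 units/hr ÷ 41.58004 units/mL = 44.1558 mL/hr
Volume infused = 44.1558 mL/hr × 2.4 hr = 105.9739 mL
Volume remaining = 481 − 105.9739 = 375.0261 mL
Drug remaining = 375.0261 mL × 41.58004 units/mL = 15593.6 units

15594 units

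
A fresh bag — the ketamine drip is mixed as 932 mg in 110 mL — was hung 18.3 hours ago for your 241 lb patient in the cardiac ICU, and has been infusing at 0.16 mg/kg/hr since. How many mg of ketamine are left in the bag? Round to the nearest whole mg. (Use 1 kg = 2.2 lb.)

611 mg

Weight = 241 lb ÷ 2.2 lb/kg = 109.5455 kg
Dose = 0.16 mg/kg/hr × 109.5455 kg = 17.52727 mg/hr
Concentration = 932 mg ÷ 110 mL = 8.472727 mg/mL
Rate = 17.52727 mg/hr ÷ 8.472727 mg/mL = 2.06867 mL/hr
Volume infused = 2.06867 mL/hr × 18.3 hr = 37.85665 mL
Volume remaining = 110 − 37.85665 = 72.14335 mL
Drug remaining = 72.14335 mL × 8.472727 mg/mL = 611.2509 mg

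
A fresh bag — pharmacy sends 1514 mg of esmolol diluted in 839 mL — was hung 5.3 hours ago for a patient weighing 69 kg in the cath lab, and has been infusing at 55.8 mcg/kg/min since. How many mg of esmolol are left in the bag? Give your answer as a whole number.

Dose = 55.8 mcg/kg/min × 69 kg = 3850.2 mcg/min
3850.2 mcg/min × 60 min/hr = 231012 mcg/hr
Concentration = 1514 mg ÷ 839 mL = 1.804529 mg/mL = 1804.529 mcg/mL
Rate = 231012 mcg/hr ÷ 1804.529 mcg/mL = 128.0179 mL/hr
Volume infused = 128.0179 mL/hr × 5.3 hr = 678.4948 mL
Volume remaining = 839 − 678.4948 = 160.5052 mL
Drug remaining = 160.5052 mL × 1804.529 mcg/mL = 289636.4 mcg = 289.6364 mg

290 mg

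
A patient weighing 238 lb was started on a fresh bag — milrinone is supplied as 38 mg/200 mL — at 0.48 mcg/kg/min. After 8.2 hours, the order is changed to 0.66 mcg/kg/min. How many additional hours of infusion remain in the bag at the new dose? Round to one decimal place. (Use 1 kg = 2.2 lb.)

2.9 hours

Initial rate:
Weight = 238 lb ÷ 2.2 lb/kg = 108.1818 kg
Dose = 0.48 mcg/kg/min × 108.1818 kg = 51.92727 mcg/min
51.92727 mcg/min × 60 min/hr = 3115.636 mcg/hr
Concentration = 38 mg ÷ 200 mL = 0.19 mg/mL = 190 mcg/mL
Rate = 3115.636 mcg/hr ÷ 190 mcg/mL = 16.39809 mL/hr
Volume infused so far = 16.39809 mL/hr × 8.2 hr = 134.4643 mL
Volume remaining = 200 − 134.4643 = 65.53569 mL
New rate:
Dose = 0.66 mcg/kg/min × 108.1818 kg = 71.4 mcg/min
71.4 mcg/min × 60 min/hr = 4284 mcg/hr
Rate = 4284 mcg/hr ÷ 190 mcg/mL = 22.54737 mL/hr
Time remaining = 65.53569 mL ÷ 22.54737 mL/hr = 2.906578 hr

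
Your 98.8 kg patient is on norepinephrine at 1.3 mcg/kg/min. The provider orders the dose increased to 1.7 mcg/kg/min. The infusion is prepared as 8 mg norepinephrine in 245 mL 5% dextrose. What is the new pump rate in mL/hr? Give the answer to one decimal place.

Dose = 1.7 mcg/kg/min × 98.8 kg = 167.96 mcg/min
167.96 mcg/min × 60 min/hr = 10077.6 mcg/hr
Concentration = 8 mg ÷ 245 mL = 0.03265306 mg/mL = 32.65306 mcg/mL
Rate = 10077.6 mcg/hr ÷ 32.65306 mcg/mL = 308.6265 mL/hr

308.6 mL/hr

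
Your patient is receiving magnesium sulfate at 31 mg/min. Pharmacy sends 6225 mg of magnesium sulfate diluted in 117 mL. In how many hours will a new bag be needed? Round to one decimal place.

31 mg/min × 60 min/hr = 1860 mg/hr
Concentration = 6225 mg ÷ 117 mL = 53.20513 mg/mL
Rate = 1860 mg/hr ÷ 53.20513 mg/mL = 34.95904 mL/hr
Duration = 117 mL ÷ 34.95904 mL/hr = 3.346774 hr

3.3 hours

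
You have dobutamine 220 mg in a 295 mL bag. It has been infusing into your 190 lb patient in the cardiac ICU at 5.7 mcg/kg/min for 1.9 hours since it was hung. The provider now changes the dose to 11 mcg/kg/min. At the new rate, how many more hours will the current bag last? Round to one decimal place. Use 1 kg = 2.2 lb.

Initial rate:
Weight = 190 lb ÷ 2.2 lb/kg = 86.36364 kg
Dose = 5.7 mcg/kg/min × 86.36364 kg = 492.2727 mcg/min
492.2727 mcg/min × 60 min/hr = 29536.36 mcg/hr
Concentration = 220 mg ÷ 295 mL = 0.7457627 mg/mL = 745.7627 mcg/mL
Rate = 29536.36 mcg/hr ÷ 745.7627 mcg/mL = 39.60558 mL/hr
Volume infused so far = 39.60558 mL/hr × 1.9 hr = 75.2506 mL
Volume remaining = 295 − 75.2506 = 219.7494 mL
New rate:
Dose = 11 mcg/kg/min × 86.36364 kg = 950 mcg/min
950 mcg/min × 60 min/hr = 57000 mcg/hr
Rate = 57000 mcg/hr ÷ 745.7627 mcg/mL = 76.43182 mL/hr
Time remaining = 219.7494 mL ÷ 76.43182 mL/hr = 2.875104 hr

2.9 hours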